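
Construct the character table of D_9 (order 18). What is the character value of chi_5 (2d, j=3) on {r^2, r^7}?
Conjugacy classes: {e} of size 1, {r^1, r^8} of size 2, {r^2, r^7} of size 2, {r^3, r^6} of size 2, {r^4, r^5} of size 2, {s, sr, ..., sr^8} of size 9.
Character table:
  irrep \ class              {e} (size 1)  {r^1, r^8} (size 2)  {r^2, r^7} (size 2)  {r^3, r^6} (size 2)  {r^4, r^5} (size 2)  {s, sr, ..., sr^8} (size 9)
  chi_1 (triv)               1             1                    1                    1                    1                    1                          
  chi_2 (sign: r->1, s->-1)  1             1                    1                    1                    1                    -1                         
  chi_3 (2d, j=1)            2             2*cos(2*pi/9)        2*cos(4*pi/9)        -1                   -2*cos(pi/9)         0                          
  chi_4 (2d, j=2)            2             2*cos(4*pi/9)        -2*cos(pi/9)         -1                   2*cos(2*pi/9)        0                          
  chi_5 (2d, j=3)            2             -1                   -1                   2                    -1                   0                          
  chi_6 (2d, j=4)            2             -2*cos(pi/9)         2*cos(2*pi/9)        -1                   2*cos(4*pi/9)        0                          

Spot check: chi_5 (2d, j=3) on {r^2, r^7} = -1.

Working: D_9 has order 2*9 = 18 with 6 conjugacy classes, hence 6 irreducibles. Sum of squared dims 1 + 1 + 4 + 4 + 4 + 4 = 18 = |G|. Linear characters come from the abelianisation; the 2-dimensional irreps have character r^k -> 2*cos(2*pi*j*k/9), reflections -> 0.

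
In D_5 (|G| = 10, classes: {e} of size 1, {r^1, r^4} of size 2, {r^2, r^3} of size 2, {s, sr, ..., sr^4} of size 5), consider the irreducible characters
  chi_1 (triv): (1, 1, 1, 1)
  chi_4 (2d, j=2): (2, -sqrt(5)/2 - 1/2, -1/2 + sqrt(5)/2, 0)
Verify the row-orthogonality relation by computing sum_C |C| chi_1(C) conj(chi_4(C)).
Sum = 0; so <chi_1, chi_4> = 0 (distinct irreducibles are orthogonal).

Why: Compute term by term over conjugacy classes (|C| * chi_1(C) * conj(chi_4(C))):
  1*(1)*conj(2) + 2*(1)*conj(-sqrt(5)/2 - 1/2) + 2*(1)*conj(-1/2 + sqrt(5)/2) + 5*(1)*conj(0)
  = (2) + (-sqrt(5) - 1) + (-1 + sqrt(5)) + (0)
  = 0.
Dividing by |G| = 10 gives 0/10 = 0, matching the row-orthogonality relation <chi_1, chi_4> = [chi_1 = chi_4].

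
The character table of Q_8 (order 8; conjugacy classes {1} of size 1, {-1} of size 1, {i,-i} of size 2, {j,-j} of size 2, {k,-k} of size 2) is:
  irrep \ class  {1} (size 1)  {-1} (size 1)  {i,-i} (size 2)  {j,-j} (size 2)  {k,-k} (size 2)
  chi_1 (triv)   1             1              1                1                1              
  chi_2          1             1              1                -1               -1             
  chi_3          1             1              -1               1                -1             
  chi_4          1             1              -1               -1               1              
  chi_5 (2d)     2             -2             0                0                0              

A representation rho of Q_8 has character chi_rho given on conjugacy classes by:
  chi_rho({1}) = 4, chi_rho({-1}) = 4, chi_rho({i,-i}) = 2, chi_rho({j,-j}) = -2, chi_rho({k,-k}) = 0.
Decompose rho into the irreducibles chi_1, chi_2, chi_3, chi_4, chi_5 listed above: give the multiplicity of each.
Multiplicities: chi_1: 1, chi_2: 2, chi_3: 0, chi_4: 1, chi_5: 0.

Argument: Use <chi_rho, chi> = (1/|G|) sum_C |C| * chi_rho(C) * conj(chi(C)) with |G| = 8 for each irreducible chi in the table:
  <chi_rho, chi_1> = (1/8)[1*(4)*conj(1) + 1*(4)*conj(1) + 2*(2)*conj(1) + 2*(-2)*conj(1) + 2*(0)*conj(1)]
      = (1/8)[(4) + (4) + (4) + (-4) + (0)] = 8/8 = 1
  <chi_rho, chi_2> = (1/8)[1*(4)*conj(1) + 1*(4)*conj(1) + 2*(2)*conj(1) + 2*(-2)*conj(-1) + 2*(0)*conj(-1)]
      = (1/8)[(4) + (4) + (4) + (4) + (0)] = 16/8 = 2
  <chi_rho, chi_3> = (1/8)[1*(4)*conj(1) + 1*(4)*conj(1) + 2*(2)*conj(-1) + 2*(-2)*conj(1) + 2*(0)*conj(-1)]
      = (1/8)[(4) + (4) + (-4) + (-4) + (0)] = 0/8 = 0
  <chi_rho, chi_4> = (1/8)[1*(4)*conj(1) + 1*(4)*conj(1) + 2*(2)*conj(-1) + 2*(-2)*conj(-1) + 2*(0)*conj(1)]
      = (1/8)[(4) + (4) + (-4) + (4) + (0)] = 8/8 = 1
  <chi_rho, chi_5> = (1/8)[1*(4)*conj(2) + 1*(4)*conj(-2) + 2*(2)*conj(0) + 2*(-2)*conj(0) + 2*(0)*conj(0)]
      = (1/8)[(8) + (-8) + (0) + (0) + (0)] = 0/8 = 0
Dimension check: dim(rho) = sum (mult * dim) = 1*1 + 2*1 + 0*1 + 1*1 + 0*2 = 4 = chi_rho(e) = 4.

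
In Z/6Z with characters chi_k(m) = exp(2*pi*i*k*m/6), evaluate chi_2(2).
chi_2(2) = zeta_6^4 = exp(-2*I*pi/3)

Argument: chi_2(2) = zeta_6^(2*2) = zeta_6^4. Since zeta_6^6 = 1, this equals zeta_6^4 = exp(2*pi*i*4/6) = exp(-2*I*pi/3).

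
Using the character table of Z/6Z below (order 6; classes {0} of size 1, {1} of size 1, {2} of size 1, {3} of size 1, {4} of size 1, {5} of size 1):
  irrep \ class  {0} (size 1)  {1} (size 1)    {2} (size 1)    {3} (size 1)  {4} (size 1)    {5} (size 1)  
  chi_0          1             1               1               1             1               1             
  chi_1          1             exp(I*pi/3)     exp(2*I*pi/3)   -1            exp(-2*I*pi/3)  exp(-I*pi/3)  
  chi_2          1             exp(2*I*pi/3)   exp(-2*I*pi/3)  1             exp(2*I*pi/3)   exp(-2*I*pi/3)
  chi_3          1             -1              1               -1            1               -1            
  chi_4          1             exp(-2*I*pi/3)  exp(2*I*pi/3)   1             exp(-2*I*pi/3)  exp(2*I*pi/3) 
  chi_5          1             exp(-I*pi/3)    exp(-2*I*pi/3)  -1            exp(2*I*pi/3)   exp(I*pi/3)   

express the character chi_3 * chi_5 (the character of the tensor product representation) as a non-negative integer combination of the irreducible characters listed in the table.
chi_3 tensor chi_5 = chi_2 (all other irreducibles have multiplicity 0).

Details: The character of a tensor product is the pointwise product (chi_3 * chi_5)(C) = chi_3(C) * chi_5(C):
  {0}: (1)*(1), {1}: (-1)*(exp(-I*pi/3)), {2}: (1)*(exp(-2*I*pi/3)), {3}: (-1)*(-1), {4}: (1)*(exp(2*I*pi/3)), {5}: (-1)*(exp(I*pi/3))
so (chi_3 * chi_5) takes values
  {0} -> 1, {1} -> -exp(-I*pi/3), {2} -> exp(-2*I*pi/3), {3} -> 1, {4} -> exp(2*I*pi/3), {5} -> -exp(I*pi/3).
Now take the inner product of this character with each irreducible chi from the table, <chi_3*chi_5, chi> = (1/6) sum_C |C| (chi_3*chi_5)(C) conj(chi(C)):
  <chi_3*chi_5, chi_0> = (1/6)[1*(1)*conj(1) + 1*(-exp(-I*pi/3))*conj(1) + 1*(exp(-2*I*pi/3))*conj(1) + 1*(1)*conj(1) + 1*(exp(2*I*pi/3))*conj(1) + 1*(-exp(I*pi/3))*conj(1)]
      = (1/6)[(1) + (-exp(-I*pi/3)) + (exp(-2*I*pi/3)) + (1) + (exp(2*I*pi/3)) + (-exp(I*pi/3))] = 0/6 = 0
  <chi_3*chi_5, chi_1> = (1/6)[1*(1)*conj(1) + 1*(-exp(-I*pi/3))*conj(exp(I*pi/3)) + 1*(exp(-2*I*pi/3))*conj(exp(2*I*pi/3)) + 1*(1)*conj(-1) + 1*(exp(2*I*pi/3))*conj(exp(-2*I*pi/3)) + 1*(-exp(I*pi/3))*conj(exp(-I*pi/3))]
      = (1/6)[(1) + (-exp(-2*I*pi/3)) + (exp(2*I*pi/3)) + (-1) + (exp(-2*I*pi/3)) + (-exp(2*I*pi/3))] = 0/6 = 0
  <chi_3*chi_5, chi_2> = (1/6)[1*(1)*conj(1) + 1*(-exp(-I*pi/3))*conj(exp(2*I*pi/3)) + 1*(exp(-2*I*pi/3))*conj(exp(-2*I*pi/3)) + 1*(1)*conj(1) + 1*(exp(2*I*pi/3))*conj(exp(2*I*pi/3)) + 1*(-exp(I*pi/3))*conj(exp(-2*I*pi/3))]
      = (1/6)[(1) + (1) + (1) + (1) + (1) + (1)] = 6/6 = 1
  <chi_3*chi_5, chi_3> = (1/6)[1*(1)*conj(1) + 1*(-exp(-I*pi/3))*conj(-1) + 1*(exp(-2*I*pi/3))*conj(1) + 1*(1)*conj(-1) + 1*(exp(2*I*pi/3))*conj(1) + 1*(-exp(I*pi/3))*conj(-1)]
      = (1/6)[(1) + (exp(-I*pi/3)) + (exp(-2*I*pi/3)) + (-1) + (exp(2*I*pi/3)) + (exp(I*pi/3))] = 0/6 = 0
  <chi_3*chi_5, chi_4> = (1/6)[1*(1)*conj(1) + 1*(-exp(-I*pi/3))*conj(exp(-2*I*pi/3)) + 1*(exp(-2*I*pi/3))*conj(exp(2*I*pi/3)) + 1*(1)*conj(1) + 1*(exp(2*I*pi/3))*conj(exp(-2*I*pi/3)) + 1*(-exp(I*pi/3))*conj(exp(2*I*pi/3))]
      = (1/6)[(1) + (-exp(I*pi/3)) + (exp(2*I*pi/3)) + (1) + (exp(-2*I*pi/3)) + (-exp(-I*pi/3))] = 0/6 = 0
  <chi_3*chi_5, chi_5> = (1/6)[1*(1)*conj(1) + 1*(-exp(-I*pi/3))*conj(exp(-I*pi/3)) + 1*(exp(-2*I*pi/3))*conj(exp(-2*I*pi/3)) + 1*(1)*conj(-1) + 1*(exp(2*I*pi/3))*conj(exp(2*I*pi/3)) + 1*(-exp(I*pi/3))*conj(exp(I*pi/3))]
      = (1/6)[(1) + (-1) + (1) + (-1) + (1) + (-1)] = 0/6 = 0
(Exp terms are combined using exp(i*s)*conj(exp(i*t)) = exp(i*(s-t)), and sums of them are collapsed using the identity that for every m > 1 the m distinct m-th roots of unity sum to 0, e.g. 1 + exp(2*I*pi/3) + exp(-2*I*pi/3) = 0.)
Hence the multiplicities are chi_2: 1. Dimension check: dim(chi_3)*dim(chi_5) = 1*1 = 1 and sum (mult * dim) = 1*1 = 1.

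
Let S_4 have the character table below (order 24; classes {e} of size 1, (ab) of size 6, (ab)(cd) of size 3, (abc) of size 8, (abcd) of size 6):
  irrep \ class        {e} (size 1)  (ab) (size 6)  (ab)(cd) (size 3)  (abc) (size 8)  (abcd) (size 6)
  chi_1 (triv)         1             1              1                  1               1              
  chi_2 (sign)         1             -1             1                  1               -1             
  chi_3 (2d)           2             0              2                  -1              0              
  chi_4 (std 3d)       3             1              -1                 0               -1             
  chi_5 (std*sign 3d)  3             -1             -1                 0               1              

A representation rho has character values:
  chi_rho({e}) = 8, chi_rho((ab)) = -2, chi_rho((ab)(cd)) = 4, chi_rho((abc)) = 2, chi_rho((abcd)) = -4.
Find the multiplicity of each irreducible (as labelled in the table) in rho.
Multiplicities: chi_1: 0, chi_2: 3, chi_3: 1, chi_4: 1, chi_5: 0.

Solution. Use <chi_rho, chi> = (1/|G|) sum_C |C| * chi_rho(C) * conj(chi(C)) with |G| = 24 for each irreducible chi in the table:
  <chi_rho, chi_1> = (1/24)[1*(8)*conj(1) + 6*(-2)*conj(1) + 3*(4)*conj(1) + 8*(2)*conj(1) + 6*(-4)*conj(1)]
      = (1/24)[(8) + (-12) + (12) + (16) + (-24)] = 0/24 = 0
  <chi_rho, chi_2> = (1/24)[1*(8)*conj(1) + 6*(-2)*conj(-1) + 3*(4)*conj(1) + 8*(2)*conj(1) + 6*(-4)*conj(-1)]
      = (1/24)[(8) + (12) + (12) + (16) + (24)] = 72/24 = 3
  <chi_rho, chi_3> = (1/24)[1*(8)*conj(2) + 6*(-2)*conj(0) + 3*(4)*conj(2) + 8*(2)*conj(-1) + 6*(-4)*conj(0)]
      = (1/24)[(16) + (0) + (24) + (-16) + (0)] = 24/24 = 1
  <chi_rho, chi_4> = (1/24)[1*(8)*conj(3) + 6*(-2)*conj(1) + 3*(4)*conj(-1) + 8*(2)*conj(0) + 6*(-4)*conj(-1)]
      = (1/24)[(24) + (-12) + (-12) + (0) + (24)] = 24/24 = 1
  <chi_rho, chi_5> = (1/24)[1*(8)*conj(3) + 6*(-2)*conj(-1) + 3*(4)*conj(-1) + 8*(2)*conj(0) + 6*(-4)*conj(1)]
      = (1/24)[(24) + (12) + (-12) + (0) + (-24)] = 0/24 = 0
Dimension check: dim(rho) = sum (mult * dim) = 0*1 + 3*1 + 1*2 + 1*3 + 0*3 = 8 = chi_rho(e) = 8.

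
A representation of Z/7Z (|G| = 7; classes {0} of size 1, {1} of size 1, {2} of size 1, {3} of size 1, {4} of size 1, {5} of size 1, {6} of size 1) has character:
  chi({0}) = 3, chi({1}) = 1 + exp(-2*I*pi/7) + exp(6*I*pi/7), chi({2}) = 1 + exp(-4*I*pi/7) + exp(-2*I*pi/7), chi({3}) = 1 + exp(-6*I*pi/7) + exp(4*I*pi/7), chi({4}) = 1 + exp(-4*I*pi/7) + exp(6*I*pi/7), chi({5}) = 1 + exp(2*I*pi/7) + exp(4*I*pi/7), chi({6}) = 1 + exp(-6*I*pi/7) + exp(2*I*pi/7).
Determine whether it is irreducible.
Not irreducible (reducible): <chi, chi> = 3 > 1.

Argument: <chi, chi> = (1/|G|) sum_C |C| * |chi(C)|^2 = (1/7)[1*|3|^2 + 1*|1 + exp(-2*I*pi/7) + exp(6*I*pi/7)|^2 + 1*|1 + exp(-4*I*pi/7) + exp(-2*I*pi/7)|^2 + 1*|1 + exp(-6*I*pi/7) + exp(4*I*pi/7)|^2 + 1*|1 + exp(-4*I*pi/7) + exp(6*I*pi/7)|^2 + 1*|1 + exp(2*I*pi/7) + exp(4*I*pi/7)|^2 + 1*|1 + exp(-6*I*pi/7) + exp(2*I*pi/7)|^2]
  = (1/7)[(9) + (3 + 2*exp(-6*I*pi/7) + exp(-2*I*pi/7) + exp(2*I*pi/7) + 2*exp(6*I*pi/7)) + (3 + 2*exp(-2*I*pi/7) + exp(-4*I*pi/7) + exp(4*I*pi/7) + 2*exp(2*I*pi/7)) + (3 + 2*exp(-4*I*pi/7) + exp(-6*I*pi/7) + exp(6*I*pi/7) + 2*exp(4*I*pi/7)) + (3 + 2*exp(-4*I*pi/7) + exp(-6*I*pi/7) + exp(6*I*pi/7) + 2*exp(4*I*pi/7)) + (3 + 2*exp(-2*I*pi/7) + exp(-4*I*pi/7) + exp(4*I*pi/7) + 2*exp(2*I*pi/7)) + (3 + 2*exp(-6*I*pi/7) + exp(-2*I*pi/7) + exp(2*I*pi/7) + 2*exp(6*I*pi/7))] = 21/7 = 3.
(Exp terms are combined using exp(i*s)*conj(exp(i*t)) = exp(i*(s-t)), and sums of them are collapsed using the identity that for every m > 1 the m distinct m-th roots of unity sum to 0, e.g. 1 + exp(2*I*pi/3) + exp(-2*I*pi/3) = 0.)
A character is irreducible iff <chi, chi> = 1, so this representation is reducible.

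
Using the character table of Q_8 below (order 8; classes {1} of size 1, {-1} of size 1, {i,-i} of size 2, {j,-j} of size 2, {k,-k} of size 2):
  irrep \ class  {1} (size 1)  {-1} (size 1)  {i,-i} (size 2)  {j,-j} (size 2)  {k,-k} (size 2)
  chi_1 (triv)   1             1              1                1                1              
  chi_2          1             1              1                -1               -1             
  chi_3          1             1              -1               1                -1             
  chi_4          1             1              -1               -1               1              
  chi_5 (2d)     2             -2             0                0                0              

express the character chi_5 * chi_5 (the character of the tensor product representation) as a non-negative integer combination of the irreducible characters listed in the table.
chi_5 tensor chi_5 = chi_1 + chi_2 + chi_3 + chi_4 (all other irreducibles have multiplicity 0).

Derivation: The character of a tensor product is the pointwise product (chi_5 * chi_5)(C) = chi_5(C) * chi_5(C):
  {1}: (2)*(2), {-1}: (-2)*(-2), {i,-i}: (0)*(0), {j,-j}: (0)*(0), {k,-k}: (0)*(0)
so (chi_5 * chi_5) takes values
  {1} -> 4, {-1} -> 4, {i,-i} -> 0, {j,-j} -> 0, {k,-k} -> 0.
Now take the inner product of this character with each irreducible chi from the table, <chi_5*chi_5, chi> = (1/8) sum_C |C| (chi_5*chi_5)(C) conj(chi(C)):
  <chi_5*chi_5, chi_1> = (1/8)[1*(4)*conj(1) + 1*(4)*conj(1) + 2*(0)*conj(1) + 2*(0)*conj(1) + 2*(0)*conj(1)]
      = (1/8)[(4) + (4) + (0) + (0) + (0)] = 8/8 = 1
  <chi_5*chi_5, chi_2> = (1/8)[1*(4)*conj(1) + 1*(4)*conj(1) + 2*(0)*conj(1) + 2*(0)*conj(-1) + 2*(0)*conj(-1)]
      = (1/8)[(4) + (4) + (0) + (0) + (0)] = 8/8 = 1
  <chi_5*chi_5, chi_3> = (1/8)[1*(4)*conj(1) + 1*(4)*conj(1) + 2*(0)*conj(-1) + 2*(0)*conj(1) + 2*(0)*conj(-1)]
      = (1/8)[(4) + (4) + (0) + (0) + (0)] = 8/8 = 1
  <chi_5*chi_5, chi_4> = (1/8)[1*(4)*conj(1) + 1*(4)*conj(1) + 2*(0)*conj(-1) + 2*(0)*conj(-1) + 2*(0)*conj(1)]
      = (1/8)[(4) + (4) + (0) + (0) + (0)] = 8/8 = 1
  <chi_5*chi_5, chi_5> = (1/8)[1*(4)*conj(2) + 1*(4)*conj(-2) + 2*(0)*conj(0) + 2*(0)*conj(0) + 2*(0)*conj(0)]
      = (1/8)[(8) + (-8) + (0) + (0) + (0)] = 0/8 = 0
Hence the multiplicities are chi_1: 1, chi_2: 1, chi_3: 1, chi_4: 1. Dimension check: dim(chi_5)*dim(chi_5) = 2*2 = 4 and sum (mult * dim) = 1*1 + 1*1 + 1*1 + 1*1 = 4.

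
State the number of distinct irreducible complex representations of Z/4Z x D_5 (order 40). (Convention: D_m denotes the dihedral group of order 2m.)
16

Argument: The number of irreducible complex representations of a finite group equals its number of conjugacy classes. For a direct product, #classes(G x H) = #classes(G) * #classes(H). Z/4Z has 4 classes (abelian), D_5 has 4 classes, so 4 * 4 = 16, so Z/4Z x D_5 (order 40) has exactly 16 irreducible complex representations.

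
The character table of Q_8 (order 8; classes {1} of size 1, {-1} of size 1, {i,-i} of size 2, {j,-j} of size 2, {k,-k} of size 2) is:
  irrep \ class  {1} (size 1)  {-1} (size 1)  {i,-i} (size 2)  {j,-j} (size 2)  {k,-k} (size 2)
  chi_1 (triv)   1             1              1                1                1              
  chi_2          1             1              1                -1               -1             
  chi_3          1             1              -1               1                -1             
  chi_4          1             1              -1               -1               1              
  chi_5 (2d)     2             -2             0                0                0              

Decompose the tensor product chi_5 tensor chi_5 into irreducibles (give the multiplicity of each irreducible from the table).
chi_5 tensor chi_5 = chi_1 + chi_2 + chi_3 + chi_4 (all other irreducibles have multiplicity 0).

Details: The character of a tensor product is the pointwise product (chi_5 * chi_5)(C) = chi_5(C) * chi_5(C):
  {1}: (2)*(2), {-1}: (-2)*(-2), {i,-i}: (0)*(0), {j,-j}: (0)*(0), {k,-k}: (0)*(0)
so (chi_5 * chi_5) takes values
  {1} -> 4, {-1} -> 4, {i,-i} -> 0, {j,-j} -> 0, {k,-k} -> 0.
Now take the inner product of this character with each irreducible chi from the table, <chi_5*chi_5, chi> = (1/8) sum_C |C| (chi_5*chi_5)(C) conj(chi(C)):
  <chi_5*chi_5, chi_1> = (1/8)[1*(4)*conj(1) + 1*(4)*conj(1) + 2*(0)*conj(1) + 2*(0)*conj(1) + 2*(0)*conj(1)]
      = (1/8)[(4) + (4) + (0) + (0) + (0)] = 8/8 = 1
  <chi_5*chi_5, chi_2> = (1/8)[1*(4)*conj(1) + 1*(4)*conj(1) + 2*(0)*conj(1) + 2*(0)*conj(-1) + 2*(0)*conj(-1)]
      = (1/8)[(4) + (4) + (0) + (0) + (0)] = 8/8 = 1
  <chi_5*chi_5, chi_3> = (1/8)[1*(4)*conj(1) + 1*(4)*conj(1) + 2*(0)*conj(-1) + 2*(0)*conj(1) + 2*(0)*conj(-1)]
      = (1/8)[(4) + (4) + (0) + (0) + (0)] = 8/8 = 1
  <chi_5*chi_5, chi_4> = (1/8)[1*(4)*conj(1) + 1*(4)*conj(1) + 2*(0)*conj(-1) + 2*(0)*conj(-1) + 2*(0)*conj(1)]
      = (1/8)[(4) + (4) + (0) + (0) + (0)] = 8/8 = 1
  <chi_5*chi_5, chi_5> = (1/8)[1*(4)*conj(2) + 1*(4)*conj(-2) + 2*(0)*conj(0) + 2*(0)*conj(0) + 2*(0)*conj(0)]
      = (1/8)[(8) + (-8) + (0) + (0) + (0)] = 0/8 = 0
Hence the multiplicities are chi_1: 1, chi_2: 1, chi_3: 1, chi_4: 1. Dimension check: dim(chi_5)*dim(chi_5) = 2*2 = 4 and sum (mult * dim) = 1*1 + 1*1 + 1*1 + 1*1 = 4.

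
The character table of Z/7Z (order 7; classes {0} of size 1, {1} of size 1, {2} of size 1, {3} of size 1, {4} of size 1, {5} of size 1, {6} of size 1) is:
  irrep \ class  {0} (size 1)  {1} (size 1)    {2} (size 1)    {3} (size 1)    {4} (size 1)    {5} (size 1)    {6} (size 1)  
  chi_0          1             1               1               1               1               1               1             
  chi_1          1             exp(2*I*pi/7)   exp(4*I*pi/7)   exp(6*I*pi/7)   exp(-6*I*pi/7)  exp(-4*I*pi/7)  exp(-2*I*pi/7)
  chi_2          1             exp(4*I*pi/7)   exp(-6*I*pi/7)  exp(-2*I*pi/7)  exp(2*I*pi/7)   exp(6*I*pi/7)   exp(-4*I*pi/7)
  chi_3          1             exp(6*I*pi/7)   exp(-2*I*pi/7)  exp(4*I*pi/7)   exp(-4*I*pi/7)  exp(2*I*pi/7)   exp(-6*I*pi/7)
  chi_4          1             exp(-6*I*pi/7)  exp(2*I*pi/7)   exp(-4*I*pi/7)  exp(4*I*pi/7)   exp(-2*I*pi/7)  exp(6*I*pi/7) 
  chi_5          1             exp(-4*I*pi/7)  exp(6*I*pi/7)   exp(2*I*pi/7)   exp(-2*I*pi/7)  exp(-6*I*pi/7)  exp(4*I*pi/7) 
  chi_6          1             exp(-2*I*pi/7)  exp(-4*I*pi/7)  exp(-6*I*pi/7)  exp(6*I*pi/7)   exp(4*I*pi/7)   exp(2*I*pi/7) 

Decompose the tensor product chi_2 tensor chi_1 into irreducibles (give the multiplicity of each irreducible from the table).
chi_2 tensor chi_1 = chi_3 (all other irreducibles have multiplicity 0).

Derivation: The character of a tensor product is the pointwise product (chi_2 * chi_1)(C) = chi_2(C) * chi_1(C):
  {0}: (1)*(1), {1}: (exp(4*I*pi/7))*(exp(2*I*pi/7)), {2}: (exp(-6*I*pi/7))*(exp(4*I*pi/7)), {3}: (exp(-2*I*pi/7))*(exp(6*I*pi/7)), {4}: (exp(2*I*pi/7))*(exp(-6*I*pi/7)), {5}: (exp(6*I*pi/7))*(exp(-4*I*pi/7)), {6}: (exp(-4*I*pi/7))*(exp(-2*I*pi/7))
so (chi_2 * chi_1) takes values
  {0} -> 1, {1} -> exp(6*I*pi/7), {2} -> exp(-2*I*pi/7), {3} -> exp(4*I*pi/7), {4} -> exp(-4*I*pi/7), {5} -> exp(2*I*pi/7), {6} -> exp(-6*I*pi/7).
Now take the inner product of this character with each irreducible chi from the table, <chi_2*chi_1, chi> = (1/7) sum_C |C| (chi_2*chi_1)(C) conj(chi(C)):
  <chi_2*chi_1, chi_0> = (1/7)[1*(1)*conj(1) + 1*(exp(6*I*pi/7))*conj(1) + 1*(exp(-2*I*pi/7))*conj(1) + 1*(exp(4*I*pi/7))*conj(1) + 1*(exp(-4*I*pi/7))*conj(1) + 1*(exp(2*I*pi/7))*conj(1) + 1*(exp(-6*I*pi/7))*conj(1)]
      = (1/7)[(1) + (exp(6*I*pi/7)) + (exp(-2*I*pi/7)) + (exp(4*I*pi/7)) + (exp(-4*I*pi/7)) + (exp(2*I*pi/7)) + (exp(-6*I*pi/7))] = 0/7 = 0
  <chi_2*chi_1, chi_1> = (1/7)[1*(1)*conj(1) + 1*(exp(6*I*pi/7))*conj(exp(2*I*pi/7)) + 1*(exp(-2*I*pi/7))*conj(exp(4*I*pi/7)) + 1*(exp(4*I*pi/7))*conj(exp(6*I*pi/7)) + 1*(exp(-4*I*pi/7))*conj(exp(-6*I*pi/7)) + 1*(exp(2*I*pi/7))*conj(exp(-4*I*pi/7)) + 1*(exp(-6*I*pi/7))*conj(exp(-2*I*pi/7))]
      = (1/7)[(1) + (exp(4*I*pi/7)) + (exp(-6*I*pi/7)) + (exp(-2*I*pi/7)) + (exp(2*I*pi/7)) + (exp(6*I*pi/7)) + (exp(-4*I*pi/7))] = 0/7 = 0
  <chi_2*chi_1, chi_2> = (1/7)[1*(1)*conj(1) + 1*(exp(6*I*pi/7))*conj(exp(4*I*pi/7)) + 1*(exp(-2*I*pi/7))*conj(exp(-6*I*pi/7)) + 1*(exp(4*I*pi/7))*conj(exp(-2*I*pi/7)) + 1*(exp(-4*I*pi/7))*conj(exp(2*I*pi/7)) + 1*(exp(2*I*pi/7))*conj(exp(6*I*pi/7)) + 1*(exp(-6*I*pi/7))*conj(exp(-4*I*pi/7))]
      = (1/7)[(1) + (exp(2*I*pi/7)) + (exp(4*I*pi/7)) + (exp(6*I*pi/7)) + (exp(-6*I*pi/7)) + (exp(-4*I*pi/7)) + (exp(-2*I*pi/7))] = 0/7 = 0
  <chi_2*chi_1, chi_3> = (1/7)[1*(1)*conj(1) + 1*(exp(6*I*pi/7))*conj(exp(6*I*pi/7)) + 1*(exp(-2*I*pi/7))*conj(exp(-2*I*pi/7)) + 1*(exp(4*I*pi/7))*conj(exp(4*I*pi/7)) + 1*(exp(-4*I*pi/7))*conj(exp(-4*I*pi/7)) + 1*(exp(2*I*pi/7))*conj(exp(2*I*pi/7)) + 1*(exp(-6*I*pi/7))*conj(exp(-6*I*pi/7))]
      = (1/7)[(1) + (1) + (1) + (1) + (1) + (1) + (1)] = 7/7 = 1
  <chi_2*chi_1, chi_4> = (1/7)[1*(1)*conj(1) + 1*(exp(6*I*pi/7))*conj(exp(-6*I*pi/7)) + 1*(exp(-2*I*pi/7))*conj(exp(2*I*pi/7)) + 1*(exp(4*I*pi/7))*conj(exp(-4*I*pi/7)) + 1*(exp(-4*I*pi/7))*conj(exp(4*I*pi/7)) + 1*(exp(2*I*pi/7))*conj(exp(-2*I*pi/7)) + 1*(exp(-6*I*pi/7))*conj(exp(6*I*pi/7))]
      = (1/7)[(1) + (exp(-2*I*pi/7)) + (exp(-4*I*pi/7)) + (exp(-6*I*pi/7)) + (exp(6*I*pi/7)) + (exp(4*I*pi/7)) + (exp(2*I*pi/7))] = 0/7 = 0
  <chi_2*chi_1, chi_5> = (1/7)[1*(1)*conj(1) + 1*(exp(6*I*pi/7))*conj(exp(-4*I*pi/7)) + 1*(exp(-2*I*pi/7))*conj(exp(6*I*pi/7)) + 1*(exp(4*I*pi/7))*conj(exp(2*I*pi/7)) + 1*(exp(-4*I*pi/7))*conj(exp(-2*I*pi/7)) + 1*(exp(2*I*pi/7))*conj(exp(-6*I*pi/7)) + 1*(exp(-6*I*pi/7))*conj(exp(4*I*pi/7))]
      = (1/7)[(1) + (exp(-4*I*pi/7)) + (exp(6*I*pi/7)) + (exp(2*I*pi/7)) + (exp(-2*I*pi/7)) + (exp(-6*I*pi/7)) + (exp(4*I*pi/7))] = 0/7 = 0
  <chi_2*chi_1, chi_6> = (1/7)[1*(1)*conj(1) + 1*(exp(6*I*pi/7))*conj(exp(-2*I*pi/7)) + 1*(exp(-2*I*pi/7))*conj(exp(-4*I*pi/7)) + 1*(exp(4*I*pi/7))*conj(exp(-6*I*pi/7)) + 1*(exp(-4*I*pi/7))*conj(exp(6*I*pi/7)) + 1*(exp(2*I*pi/7))*conj(exp(4*I*pi/7)) + 1*(exp(-6*I*pi/7))*conj(exp(2*I*pi/7))]
      = (1/7)[(1) + (exp(-6*I*pi/7)) + (exp(2*I*pi/7)) + (exp(-4*I*pi/7)) + (exp(4*I*pi/7)) + (exp(-2*I*pi/7)) + (exp(6*I*pi/7))] = 0/7 = 0
(Exp terms are combined using exp(i*s)*conj(exp(i*t)) = exp(i*(s-t)), and sums of them are collapsed using the identity that for every m > 1 the m distinct m-th roots of unity sum to 0, e.g. 1 + exp(2*I*pi/3) + exp(-2*I*pi/3) = 0.)
Hence the multiplicities are chi_3: 1. Dimension check: dim(chi_2)*dim(chi_1) = 1*1 = 1 and sum (mult * dim) = 1*1 = 1.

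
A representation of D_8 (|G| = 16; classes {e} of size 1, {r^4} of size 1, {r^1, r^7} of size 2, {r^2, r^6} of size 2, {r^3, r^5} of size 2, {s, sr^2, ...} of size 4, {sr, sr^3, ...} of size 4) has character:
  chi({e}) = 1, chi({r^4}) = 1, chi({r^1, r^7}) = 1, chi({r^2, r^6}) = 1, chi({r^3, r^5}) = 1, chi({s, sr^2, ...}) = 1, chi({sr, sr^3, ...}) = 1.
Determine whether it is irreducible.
Irreducible: <chi, chi> = 1.

Derivation: <chi, chi> = (1/|G|) sum_C |C| * |chi(C)|^2 = (1/16)[1*|1|^2 + 1*|1|^2 + 2*|1|^2 + 2*|1|^2 + 2*|1|^2 + 4*|1|^2 + 4*|1|^2]
  = (1/16)[(1) + (1) + (2) + (2) + (2) + (4) + (4)] = 16/16 = 1.
A character is irreducible iff <chi, chi> = 1, so this representation is irreducible.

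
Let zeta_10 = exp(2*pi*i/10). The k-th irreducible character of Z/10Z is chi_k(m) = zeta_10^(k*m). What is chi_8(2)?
chi_8(2) = zeta_10^16 = exp(-4*I*pi/5)

Why: chi_8(2) = zeta_10^(8*2) = zeta_10^16. Since zeta_10^10 = 1, this equals zeta_10^6 = exp(2*pi*i*6/10) = exp(-4*I*pi/5).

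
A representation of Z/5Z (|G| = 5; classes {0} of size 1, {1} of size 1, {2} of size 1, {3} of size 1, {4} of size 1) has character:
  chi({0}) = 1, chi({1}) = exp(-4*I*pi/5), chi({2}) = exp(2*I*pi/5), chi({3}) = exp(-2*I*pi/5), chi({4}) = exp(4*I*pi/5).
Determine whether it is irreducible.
Irreducible: <chi, chi> = 1.

Derivation: <chi, chi> = (1/|G|) sum_C |C| * |chi(C)|^2 = (1/5)[1*|1|^2 + 1*|exp(-4*I*pi/5)|^2 + 1*|exp(2*I*pi/5)|^2 + 1*|exp(-2*I*pi/5)|^2 + 1*|exp(4*I*pi/5)|^2]
  = (1/5)[(1) + (1) + (1) + (1) + (1)] = 5/5 = 1.
(Exp terms are combined using exp(i*s)*conj(exp(i*t)) = exp(i*(s-t)), and sums of them are collapsed using the identity that for every m > 1 the m distinct m-th roots of unity sum to 0, e.g. 1 + exp(2*I*pi/3) + exp(-2*I*pi/3) = 0.)
A character is irreducible iff <chi, chi> = 1, so this representation is irreducible.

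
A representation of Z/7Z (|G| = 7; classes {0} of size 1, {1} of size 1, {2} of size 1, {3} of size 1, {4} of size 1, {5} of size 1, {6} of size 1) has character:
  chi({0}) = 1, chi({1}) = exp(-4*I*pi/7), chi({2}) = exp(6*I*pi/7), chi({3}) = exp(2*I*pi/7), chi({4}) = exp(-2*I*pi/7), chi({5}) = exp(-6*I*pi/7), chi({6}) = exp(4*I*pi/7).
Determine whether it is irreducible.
Irreducible: <chi, chi> = 1.

Reasoning: <chi, chi> = (1/|G|) sum_C |C| * |chi(C)|^2 = (1/7)[1*|1|^2 + 1*|exp(-4*I*pi/7)|^2 + 1*|exp(6*I*pi/7)|^2 + 1*|exp(2*I*pi/7)|^2 + 1*|exp(-2*I*pi/7)|^2 + 1*|exp(-6*I*pi/7)|^2 + 1*|exp(4*I*pi/7)|^2]
  = (1/7)[(1) + (1) + (1) + (1) + (1) + (1) + (1)] = 7/7 = 1.
(Exp terms are combined using exp(i*s)*conj(exp(i*t)) = exp(i*(s-t)), and sums of them are collapsed using the identity that for every m > 1 the m distinct m-th roots of unity sum to 0, e.g. 1 + exp(2*I*pi/3) + exp(-2*I*pi/3) = 0.)
A character is irreducible iff <chi, chi> = 1, so this representation is irreducible.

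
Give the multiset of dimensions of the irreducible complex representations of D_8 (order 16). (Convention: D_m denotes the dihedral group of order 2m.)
Dimensions: 1, 1, 1, 1, 2, 2, 2

Justification: There are 7 irreducibles (= number of conjugacy classes). Their dimensions d_i satisfy sum d_i^2 = |G| = 16: 1 + 1 + 1 + 1 + 4 + 4 + 4 = 16.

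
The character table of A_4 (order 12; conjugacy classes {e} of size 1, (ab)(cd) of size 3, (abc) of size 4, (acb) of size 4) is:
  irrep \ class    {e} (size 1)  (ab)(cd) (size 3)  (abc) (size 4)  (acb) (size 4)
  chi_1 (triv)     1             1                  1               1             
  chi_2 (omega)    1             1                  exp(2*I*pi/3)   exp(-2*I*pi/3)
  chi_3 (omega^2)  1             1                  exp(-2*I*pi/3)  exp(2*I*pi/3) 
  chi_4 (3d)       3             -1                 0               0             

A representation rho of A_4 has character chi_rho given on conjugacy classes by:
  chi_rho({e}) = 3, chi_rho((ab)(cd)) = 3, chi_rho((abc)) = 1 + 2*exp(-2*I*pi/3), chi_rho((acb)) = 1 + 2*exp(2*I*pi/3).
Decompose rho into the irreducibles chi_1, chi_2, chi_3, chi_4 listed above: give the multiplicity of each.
Multiplicities: chi_1: 1, chi_2: 0, chi_3: 2, chi_4: 0.

Solution. Use <chi_rho, chi> = (1/|G|) sum_C |C| * chi_rho(C) * conj(chi(C)) with |G| = 12 for each irreducible chi in the table:
  <chi_rho, chi_1> = (1/12)[1*(3)*conj(1) + 3*(3)*conj(1) + 4*(1 + 2*exp(-2*I*pi/3))*conj(1) + 4*(1 + 2*exp(2*I*pi/3))*conj(1)]
      = (1/12)[(3) + (9) + (4 + 8*exp(-2*I*pi/3)) + (4 + 8*exp(2*I*pi/3))] = 12/12 = 1
  <chi_rho, chi_2> = (1/12)[1*(3)*conj(1) + 3*(3)*conj(1) + 4*(1 + 2*exp(-2*I*pi/3))*conj(exp(2*I*pi/3)) + 4*(1 + 2*exp(2*I*pi/3))*conj(exp(-2*I*pi/3))]
      = (1/12)[(3) + (9) + (4*exp(-2*I*pi/3) + 8*exp(2*I*pi/3)) + (8*exp(-2*I*pi/3) + 4*exp(2*I*pi/3))] = 0/12 = 0
  <chi_rho, chi_3> = (1/12)[1*(3)*conj(1) + 3*(3)*conj(1) + 4*(1 + 2*exp(-2*I*pi/3))*conj(exp(-2*I*pi/3)) + 4*(1 + 2*exp(2*I*pi/3))*conj(exp(2*I*pi/3))]
      = (1/12)[(3) + (9) + (8 + 4*exp(2*I*pi/3)) + (8 + 4*exp(-2*I*pi/3))] = 24/12 = 2
  <chi_rho, chi_4> = (1/12)[1*(3)*conj(3) + 3*(3)*conj(-1) + 4*(1 + 2*exp(-2*I*pi/3))*conj(0) + 4*(1 + 2*exp(2*I*pi/3))*conj(0)]
      = (1/12)[(9) + (-9) + (0) + (0)] = 0/12 = 0
(Exp terms are combined using exp(i*s)*conj(exp(i*t)) = exp(i*(s-t)), and sums of them are collapsed using the identity that for every m > 1 the m distinct m-th roots of unity sum to 0, e.g. 1 + exp(2*I*pi/3) + exp(-2*I*pi/3) = 0.)
Dimension check: dim(rho) = sum (mult * dim) = 1*1 + 0*1 + 2*1 + 0*3 = 3 = chi_rho(e) = 3.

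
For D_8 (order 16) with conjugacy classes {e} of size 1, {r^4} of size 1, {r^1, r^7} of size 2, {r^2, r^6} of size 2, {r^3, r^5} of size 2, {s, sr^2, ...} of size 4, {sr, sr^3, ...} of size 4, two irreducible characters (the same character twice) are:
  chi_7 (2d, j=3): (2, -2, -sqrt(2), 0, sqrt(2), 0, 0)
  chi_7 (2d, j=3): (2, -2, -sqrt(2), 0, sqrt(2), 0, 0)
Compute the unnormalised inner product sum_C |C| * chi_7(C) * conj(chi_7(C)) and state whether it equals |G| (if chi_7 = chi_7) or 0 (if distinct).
Sum = 16 = |G| = 16; so <chi_7, chi_7> = 1 (norm-1 confirms irreducibility).

Details: Compute term by term over conjugacy classes (|C| * chi_7(C) * conj(chi_7(C))):
  1*(2)*conj(2) + 1*(-2)*conj(-2) + 2*(-sqrt(2))*conj(-sqrt(2)) + 2*(0)*conj(0) + 2*(sqrt(2))*conj(sqrt(2)) + 4*(0)*conj(0) + 4*(0)*conj(0)
  = (4) + (4) + (4) + (0) + (4) + (0) + (0)
  = 16.
Dividing by |G| = 16 gives 16/16 = 1, matching the row-orthogonality relation <chi_7, chi_7> = [chi_7 = chi_7].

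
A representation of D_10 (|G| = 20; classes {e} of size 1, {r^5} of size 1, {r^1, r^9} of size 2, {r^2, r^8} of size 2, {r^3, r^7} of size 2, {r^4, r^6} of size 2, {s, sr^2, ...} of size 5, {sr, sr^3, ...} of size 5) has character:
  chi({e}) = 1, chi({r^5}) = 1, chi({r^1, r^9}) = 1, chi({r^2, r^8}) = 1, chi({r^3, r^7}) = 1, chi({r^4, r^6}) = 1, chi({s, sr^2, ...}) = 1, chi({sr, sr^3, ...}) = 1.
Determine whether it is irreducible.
Irreducible: <chi, chi> = 1.

Solution. <chi, chi> = (1/|G|) sum_C |C| * |chi(C)|^2 = (1/20)[1*|1|^2 + 1*|1|^2 + 2*|1|^2 + 2*|1|^2 + 2*|1|^2 + 2*|1|^2 + 5*|1|^2 + 5*|1|^2]
  = (1/20)[(1) + (1) + (2) + (2) + (2) + (2) + (5) + (5)] = 20/20 = 1.
A character is irreducible iff <chi, chi> = 1, so this representation is irreducible.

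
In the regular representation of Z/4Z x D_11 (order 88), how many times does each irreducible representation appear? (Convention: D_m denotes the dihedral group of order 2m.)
Each irreducible V_i of dimension d_i appears with multiplicity d_i, i.e. rho_reg = (direct sum over all irreducibles V_i) d_i V_i. The irreducible dimensions for Z/4Z x D_11 are 1, 1, 1, 1, 1, 1, 1, 1, 2, 2, 2, 2, 2, 2, 2, 2, 2, 2, 2, 2, 2, 2, 2, 2, 2, 2, 2, 2: 8 irreducibles of dimension 1, each with multiplicity 1; 20 irreducibles of dimension 2, each with multiplicity 2. Total dimension 8*1*1 + 20*2*2 = 88 = |G|.

Argument: General theorem: in the regular representation of a finite group G, each irreducible appears with multiplicity equal to its dimension. Check: dim(rho_reg) = sum d_i^2 = 1 + 1 + 1 + 1 + 1 + 1 + 1 + 1 + 4 + 4 + 4 + 4 + 4 + 4 + 4 + 4 + 4 + 4 + 4 + 4 + 4 + 4 + 4 + 4 + 4 + 4 + 4 + 4 = 88 = |G|.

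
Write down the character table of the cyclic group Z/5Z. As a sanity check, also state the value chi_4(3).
Character table of Z/5Z (irreps indexed chi_0,...,chi_4 with chi_k(m) = zeta_5^(k*m), zeta_5 = exp(2*pi*i/5)):
  irrep \ class  {0} (size 1)  {1} (size 1)    {2} (size 1)    {3} (size 1)    {4} (size 1)  
  chi_0          1             1               1               1               1             
  chi_1          1             exp(2*I*pi/5)   exp(4*I*pi/5)   exp(-4*I*pi/5)  exp(-2*I*pi/5)
  chi_2          1             exp(4*I*pi/5)   exp(-2*I*pi/5)  exp(2*I*pi/5)   exp(-4*I*pi/5)
  chi_3          1             exp(-4*I*pi/5)  exp(2*I*pi/5)   exp(-2*I*pi/5)  exp(4*I*pi/5) 
  chi_4          1             exp(-2*I*pi/5)  exp(-4*I*pi/5)  exp(4*I*pi/5)   exp(2*I*pi/5) 

Spot check: chi_4(3) = zeta_5^(4*3) = zeta_5^12 = exp(4*I*pi/5).

Derivation: Z/5Z is abelian, so all 5 irreducible complex representations are 1-dimensional. They are given by chi_k(m) = zeta_5^(k*m) for k = 0,...,4. Row orthogonality: sum_m chi_k(m) conj(chi_l(m)) = 5 * [k = l].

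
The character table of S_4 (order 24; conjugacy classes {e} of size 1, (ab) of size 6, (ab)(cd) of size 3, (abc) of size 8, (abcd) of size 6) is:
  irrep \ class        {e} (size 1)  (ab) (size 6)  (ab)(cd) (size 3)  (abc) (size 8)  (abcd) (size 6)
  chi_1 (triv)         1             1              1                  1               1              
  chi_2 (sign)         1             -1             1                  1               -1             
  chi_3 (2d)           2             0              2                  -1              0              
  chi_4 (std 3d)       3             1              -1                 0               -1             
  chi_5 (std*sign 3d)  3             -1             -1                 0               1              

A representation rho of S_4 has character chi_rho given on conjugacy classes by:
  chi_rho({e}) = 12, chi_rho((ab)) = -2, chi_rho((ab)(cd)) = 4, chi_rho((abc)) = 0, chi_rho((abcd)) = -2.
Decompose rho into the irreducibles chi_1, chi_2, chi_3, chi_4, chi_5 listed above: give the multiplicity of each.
Multiplicities: chi_1: 0, chi_2: 2, chi_3: 2, chi_4: 1, chi_5: 1.

Justification: Use <chi_rho, chi> = (1/|G|) sum_C |C| * chi_rho(C) * conj(chi(C)) with |G| = 24 for each irreducible chi in the table:
  <chi_rho, chi_1> = (1/24)[1*(12)*conj(1) + 6*(-2)*conj(1) + 3*(4)*conj(1) + 8*(0)*conj(1) + 6*(-2)*conj(1)]
      = (1/24)[(12) + (-12) + (12) + (0) + (-12)] = 0/24 = 0
  <chi_rho, chi_2> = (1/24)[1*(12)*conj(1) + 6*(-2)*conj(-1) + 3*(4)*conj(1) + 8*(0)*conj(1) + 6*(-2)*conj(-1)]
      = (1/24)[(12) + (12) + (12) + (0) + (12)] = 48/24 = 2
  <chi_rho, chi_3> = (1/24)[1*(12)*conj(2) + 6*(-2)*conj(0) + 3*(4)*conj(2) + 8*(0)*conj(-1) + 6*(-2)*conj(0)]
      = (1/24)[(24) + (0) + (24) + (0) + (0)] = 48/24 = 2
  <chi_rho, chi_4> = (1/24)[1*(12)*conj(3) + 6*(-2)*conj(1) + 3*(4)*conj(-1) + 8*(0)*conj(0) + 6*(-2)*conj(-1)]
      = (1/24)[(36) + (-12) + (-12) + (0) + (12)] = 24/24 = 1
  <chi_rho, chi_5> = (1/24)[1*(12)*conj(3) + 6*(-2)*conj(-1) + 3*(4)*conj(-1) + 8*(0)*conj(0) + 6*(-2)*conj(1)]
      = (1/24)[(36) + (12) + (-12) + (0) + (-12)] = 24/24 = 1
Dimension check: dim(rho) = sum (mult * dim) = 0*1 + 2*1 + 2*2 + 1*3 + 1*3 = 12 = chi_rho(e) = 12.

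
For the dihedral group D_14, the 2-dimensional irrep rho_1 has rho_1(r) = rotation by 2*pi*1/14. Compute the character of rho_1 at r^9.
chi_{rho_1}(r^9) = 2*cos(2*pi*1*9/14) = -2*cos(2*pi/7)

Justification: rho_1(r^9) is rotation by angle 2*pi*1*9/14, whose trace is 2*cos(2*pi*1*9/14) = -2*cos(2*pi/7).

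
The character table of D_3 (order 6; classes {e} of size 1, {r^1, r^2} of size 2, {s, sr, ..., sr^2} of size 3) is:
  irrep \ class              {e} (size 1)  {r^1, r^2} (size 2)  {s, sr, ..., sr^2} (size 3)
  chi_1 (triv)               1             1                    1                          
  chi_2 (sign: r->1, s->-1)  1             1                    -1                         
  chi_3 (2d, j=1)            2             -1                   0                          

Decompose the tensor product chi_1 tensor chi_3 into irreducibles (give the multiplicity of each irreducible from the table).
chi_1 tensor chi_3 = chi_3 (all other irreducibles have multiplicity 0).

The character of a tensor product is the pointwise product (chi_1 * chi_3)(C) = chi_1(C) * chi_3(C):
  {e}: (1)*(2), {r^1, r^2}: (1)*(-1), {s, sr, ..., sr^2}: (1)*(0)
so (chi_1 * chi_3) takes values
  {e} -> 2, {r^1, r^2} -> -1, {s, sr, ..., sr^2} -> 0.
Now take the inner product of this character with each irreducible chi from the table, <chi_1*chi_3, chi> = (1/6) sum_C |C| (chi_1*chi_3)(C) conj(chi(C)):
  <chi_1*chi_3, chi_1> = (1/6)[1*(2)*conj(1) + 2*(-1)*conj(1) + 3*(0)*conj(1)]
      = (1/6)[(2) + (-2) + (0)] = 0/6 = 0
  <chi_1*chi_3, chi_2> = (1/6)[1*(2)*conj(1) + 2*(-1)*conj(1) + 3*(0)*conj(-1)]
      = (1/6)[(2) + (-2) + (0)] = 0/6 = 0
  <chi_1*chi_3, chi_3> = (1/6)[1*(2)*conj(2) + 2*(-1)*conj(-1) + 3*(0)*conj(0)]
      = (1/6)[(4) + (2) + (0)] = 6/6 = 1
Hence the multiplicities are chi_3: 1. Dimension check: dim(chi_1)*dim(chi_3) = 1*2 = 2 and sum (mult * dim) = 1*2 = 2.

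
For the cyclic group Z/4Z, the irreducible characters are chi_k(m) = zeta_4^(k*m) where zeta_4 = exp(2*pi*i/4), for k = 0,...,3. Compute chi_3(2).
chi_3(2) = zeta_4^6 = -1

Working: chi_3(2) = zeta_4^(3*2) = zeta_4^6. Since zeta_4^4 = 1, this equals zeta_4^2 = exp(2*pi*i*2/4) = -1.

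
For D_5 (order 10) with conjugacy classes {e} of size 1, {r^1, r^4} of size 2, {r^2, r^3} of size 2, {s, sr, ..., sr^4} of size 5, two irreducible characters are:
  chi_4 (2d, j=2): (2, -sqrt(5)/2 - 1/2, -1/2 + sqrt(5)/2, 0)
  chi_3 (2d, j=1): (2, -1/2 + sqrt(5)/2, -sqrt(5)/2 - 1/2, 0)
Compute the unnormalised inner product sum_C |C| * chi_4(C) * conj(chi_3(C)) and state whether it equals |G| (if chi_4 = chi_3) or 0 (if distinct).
Sum = 0; so <chi_4, chi_3> = 0 (distinct irreducibles are orthogonal).

Argument: Compute term by term over conjugacy classes (|C| * chi_4(C) * conj(chi_3(C))):
  1*(2)*conj(2) + 2*(-sqrt(5)/2 - 1/2)*conj(-1/2 + sqrt(5)/2) + 2*(-1/2 + sqrt(5)/2)*conj(-sqrt(5)/2 - 1/2) + 5*(0)*conj(0)
  = (4) + (-2) + (-2) + (0)
  = 0.
Dividing by |G| = 10 gives 0/10 = 0, matching the row-orthogonality relation <chi_4, chi_3> = [chi_4 = chi_3].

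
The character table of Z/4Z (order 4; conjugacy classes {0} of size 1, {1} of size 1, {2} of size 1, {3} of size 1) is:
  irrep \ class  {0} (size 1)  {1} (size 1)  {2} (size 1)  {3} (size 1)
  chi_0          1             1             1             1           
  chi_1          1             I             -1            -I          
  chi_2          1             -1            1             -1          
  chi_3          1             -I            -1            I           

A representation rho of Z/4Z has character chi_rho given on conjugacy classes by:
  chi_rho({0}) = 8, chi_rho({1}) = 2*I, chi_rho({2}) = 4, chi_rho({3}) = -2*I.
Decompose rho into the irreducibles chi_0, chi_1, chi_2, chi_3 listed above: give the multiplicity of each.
Multiplicities: chi_0: 3, chi_1: 2, chi_2: 3, chi_3: 0.

Proof sketch: Use <chi_rho, chi> = (1/|G|) sum_C |C| * chi_rho(C) * conj(chi(C)) with |G| = 4 for each irreducible chi in the table:
  <chi_rho, chi_0> = (1/4)[1*(8)*conj(1) + 1*(2*I)*conj(1) + 1*(4)*conj(1) + 1*(-2*I)*conj(1)]
      = (1/4)[(8) + (2*I) + (4) + (-2*I)] = 12/4 = 3
  <chi_rho, chi_1> = (1/4)[1*(8)*conj(1) + 1*(2*I)*conj(I) + 1*(4)*conj(-1) + 1*(-2*I)*conj(-I)]
      = (1/4)[(8) + (2) + (-4) + (2)] = 8/4 = 2
  <chi_rho, chi_2> = (1/4)[1*(8)*conj(1) + 1*(2*I)*conj(-1) + 1*(4)*conj(1) + 1*(-2*I)*conj(-1)]
      = (1/4)[(8) + (-2*I) + (4) + (2*I)] = 12/4 = 3
  <chi_rho, chi_3> = (1/4)[1*(8)*conj(1) + 1*(2*I)*conj(-I) + 1*(4)*conj(-1) + 1*(-2*I)*conj(I)]
      = (1/4)[(8) + (-2) + (-4) + (-2)] = 0/4 = 0
(Exp terms are combined using exp(i*s)*conj(exp(i*t)) = exp(i*(s-t)), and sums of them are collapsed using the identity that for every m > 1 the m distinct m-th roots of unity sum to 0, e.g. 1 + exp(2*I*pi/3) + exp(-2*I*pi/3) = 0.)
Dimension check: dim(rho) = sum (mult * dim) = 3*1 + 2*1 + 3*1 + 0*1 = 8 = chi_rho(e) = 8.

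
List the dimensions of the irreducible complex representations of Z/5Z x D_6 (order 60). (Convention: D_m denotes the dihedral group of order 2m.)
Dimensions: 1, 1, 1, 1, 1, 1, 1, 1, 1, 1, 1, 1, 1, 1, 1, 1, 1, 1, 1, 1, 2, 2, 2, 2, 2, 2, 2, 2, 2, 2

Details: There are 30 irreducibles (= number of conjugacy classes). Their dimensions d_i satisfy sum d_i^2 = |G| = 60: 1 + 1 + 1 + 1 + 1 + 1 + 1 + 1 + 1 + 1 + 1 + 1 + 1 + 1 + 1 + 1 + 1 + 1 + 1 + 1 + 4 + 4 + 4 + 4 + 4 + 4 + 4 + 4 + 4 + 4 = 60. (For the product with Z/5Z: each of the 5 1-dim characters of Z/5Z tensors with each irrep of D_6, giving 5 copies of each D_6-dimension.)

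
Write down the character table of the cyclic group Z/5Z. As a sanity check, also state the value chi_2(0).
Character table of Z/5Z (irreps indexed chi_0,...,chi_4 with chi_k(m) = zeta_5^(k*m), zeta_5 = exp(2*pi*i/5)):
  irrep \ class  {0} (size 1)  {1} (size 1)    {2} (size 1)    {3} (size 1)    {4} (size 1)  
  chi_0          1             1               1               1               1             
  chi_1          1             exp(2*I*pi/5)   exp(4*I*pi/5)   exp(-4*I*pi/5)  exp(-2*I*pi/5)
  chi_2          1             exp(4*I*pi/5)   exp(-2*I*pi/5)  exp(2*I*pi/5)   exp(-4*I*pi/5)
  chi_3          1             exp(-4*I*pi/5)  exp(2*I*pi/5)   exp(-2*I*pi/5)  exp(4*I*pi/5) 
  chi_4          1             exp(-2*I*pi/5)  exp(-4*I*pi/5)  exp(4*I*pi/5)   exp(2*I*pi/5) 

Spot check: chi_2(0) = zeta_5^(2*0) = zeta_5^0 = 1.

Derivation: Z/5Z is abelian, so all 5 irreducible complex representations are 1-dimensional. They are given by chi_k(m) = zeta_5^(k*m) for k = 0,...,4. Row orthogonality: sum_m chi_k(m) conj(chi_l(m)) = 5 * [k = l].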